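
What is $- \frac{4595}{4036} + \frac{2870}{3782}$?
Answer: $- \frac{2897485}{7632076} \approx -0.37965$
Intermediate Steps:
$- \frac{4595}{4036} + \frac{2870}{3782} = \left(-4595\right) \frac{1}{4036} + 2870 \cdot \frac{1}{3782} = - \frac{4595}{4036} + \frac{1435}{1891} = - \frac{2897485}{7632076}$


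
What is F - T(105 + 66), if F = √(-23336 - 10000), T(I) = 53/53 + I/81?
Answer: -28/9 + 6*I*√926 ≈ -3.1111 + 182.58*I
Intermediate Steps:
T(I) = 1 + I/81 (T(I) = 53*(1/53) + I*(1/81) = 1 + I/81)
F = 6*I*√926 (F = √(-33336) = 6*I*√926 ≈ 182.58*I)
F - T(105 + 66) = 6*I*√926 - (1 + (105 + 66)/81) = 6*I*√926 - (1 + (1/81)*171) = 6*I*√926 - (1 + 19/9) = 6*I*√926 - 1*28/9 = 6*I*√926 - 28/9 = -28/9 + 6*I*√926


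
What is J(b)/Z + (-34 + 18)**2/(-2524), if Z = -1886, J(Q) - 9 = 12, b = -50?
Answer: -133955/1190066 ≈ -0.11256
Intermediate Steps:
J(Q) = 21 (J(Q) = 9 + 12 = 21)
J(b)/Z + (-34 + 18)**2/(-2524) = 21/(-1886) + (-34 + 18)**2/(-2524) = 21*(-1/1886) + (-16)**2*(-1/2524) = -21/1886 + 256*(-1/2524) = -21/1886 - 64/631 = -133955/1190066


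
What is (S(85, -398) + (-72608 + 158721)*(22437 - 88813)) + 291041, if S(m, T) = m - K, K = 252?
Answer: -5715545614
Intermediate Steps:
S(m, T) = -252 + m (S(m, T) = m - 1*252 = m - 252 = -252 + m)
(S(85, -398) + (-72608 + 158721)*(22437 - 88813)) + 291041 = ((-252 + 85) + (-72608 + 158721)*(22437 - 88813)) + 291041 = (-167 + 86113*(-66376)) + 291041 = (-167 - 5715836488) + 291041 = -5715836655 + 291041 = -5715545614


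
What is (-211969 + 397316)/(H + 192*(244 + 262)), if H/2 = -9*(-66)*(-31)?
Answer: 185347/60324 ≈ 3.0725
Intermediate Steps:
H = -36828 (H = 2*(-9*(-66)*(-31)) = 2*(594*(-31)) = 2*(-18414) = -36828)
(-211969 + 397316)/(H + 192*(244 + 262)) = (-211969 + 397316)/(-36828 + 192*(244 + 262)) = 185347/(-36828 + 192*506) = 185347/(-36828 + 97152) = 185347/60324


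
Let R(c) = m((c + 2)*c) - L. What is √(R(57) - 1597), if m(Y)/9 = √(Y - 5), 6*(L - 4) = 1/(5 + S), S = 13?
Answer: √(-518727 + 2916*√3358)/18 ≈ 32.855*I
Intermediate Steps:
L = 433/108 (L = 4 + 1/(6*(5 + 13)) = 4 + (⅙)/18 = 4 + (⅙)*(1/18) = 4 + 1/108 = 433/108 ≈ 4.0093)
m(Y) = 9*√(-5 + Y) (m(Y) = 9*√(Y - 5) = 9*√(-5 + Y))
R(c) = -433/108 + 9*√(-5 + c*(2 + c)) (R(c) = 9*√(-5 + (c + 2)*c) - 1*433/108 = 9*√(-5 + (2 + c)*c) - 433/108 = 9*√(-5 + c*(2 + c)) - 433/108 = -433/108 + 9*√(-5 + c*(2 + c)))
√(R(57) - 1597) = √((-433/108 + 9*√(-5 + 57*(2 + 57))) - 1597) = √((-433/108 + 9*√(-5 + 57*59)) - 1597) = √((-433/108 + 9*√(-5 + 3363)) - 1597) = √((-433/108 + 9*√3358) - 1597) = √(-172909/108 + 9*√3358)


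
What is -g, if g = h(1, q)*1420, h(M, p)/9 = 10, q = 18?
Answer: -127800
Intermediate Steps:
h(M, p) = 90 (h(M, p) = 9*10 = 90)
g = 127800 (g = 90*1420 = 127800)
-g = -1*127800 = -127800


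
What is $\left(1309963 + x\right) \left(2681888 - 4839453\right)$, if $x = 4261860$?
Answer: $-12021570290995$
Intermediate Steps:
$\left(1309963 + x\right) \left(2681888 - 4839453\right) = \left(1309963 + 4261860\right) \left(2681888 - 4839453\right) = 5571823 \left(-2157565\right) = -12021570290995$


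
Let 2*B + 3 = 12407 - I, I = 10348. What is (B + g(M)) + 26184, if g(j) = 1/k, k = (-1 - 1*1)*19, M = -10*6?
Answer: 1034055/38 ≈ 27212.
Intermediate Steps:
M = -60
k = -38 (k = (-1 - 1)*19 = -2*19 = -38)
g(j) = -1/38 (g(j) = 1/(-38) = -1/38)
B = 1028 (B = -3/2 + (12407 - 1*10348)/2 = -3/2 + (12407 - 10348)/2 = -3/2 + (½)*2059 = -3/2 + 2059/2 = 1028)
(B + g(M)) + 26184 = (1028 - 1/38) + 26184 = 39063/38 + 26184 = 1034055/38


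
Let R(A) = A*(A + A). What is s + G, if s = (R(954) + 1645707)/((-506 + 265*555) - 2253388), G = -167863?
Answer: -117886807912/702273 ≈ -1.6786e+5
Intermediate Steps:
R(A) = 2*A² (R(A) = A*(2*A) = 2*A²)
s = -1155313/702273 (s = (2*954² + 1645707)/((-506 + 265*555) - 2253388) = (2*910116 + 1645707)/((-506 + 147075) - 2253388) = (1820232 + 1645707)/(146569 - 2253388) = 3465939/(-2106819) = 3465939*(-1/2106819) = -1155313/702273 ≈ -1.6451)
s + G = -1155313/702273 - 167863 = -117886807912/702273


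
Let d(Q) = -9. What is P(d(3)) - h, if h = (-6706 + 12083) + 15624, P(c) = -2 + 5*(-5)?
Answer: -21028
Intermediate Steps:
P(c) = -27 (P(c) = -2 - 25 = -27)
h = 21001 (h = 5377 + 15624 = 21001)
P(d(3)) - h = -27 - 1*21001 = -27 - 21001 = -21028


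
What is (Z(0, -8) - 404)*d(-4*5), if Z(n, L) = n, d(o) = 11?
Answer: -4444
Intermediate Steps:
(Z(0, -8) - 404)*d(-4*5) = (0 - 404)*11 = -404*11 = -4444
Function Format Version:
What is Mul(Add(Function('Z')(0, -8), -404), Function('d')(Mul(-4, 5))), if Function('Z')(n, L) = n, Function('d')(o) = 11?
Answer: -4444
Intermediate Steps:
Mul(Add(Function('Z')(0, -8), -404), Function('d')(Mul(-4, 5))) = Mul(Add(0, -404), 11) = Mul(-404, 11) = -4444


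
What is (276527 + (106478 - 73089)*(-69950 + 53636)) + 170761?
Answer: -544260858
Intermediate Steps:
(276527 + (106478 - 73089)*(-69950 + 53636)) + 170761 = (276527 + 33389*(-16314)) + 170761 = (276527 - 544708146) + 170761 = -544431619 + 170761 = -544260858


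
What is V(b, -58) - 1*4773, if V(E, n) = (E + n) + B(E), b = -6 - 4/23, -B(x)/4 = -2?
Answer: -111071/23 ≈ -4829.2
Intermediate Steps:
B(x) = 8 (B(x) = -4*(-2) = 8)
b = -142/23 (b = -6 - 4*1/23 = -6 - 4/23 = -142/23 ≈ -6.1739)
V(E, n) = 8 + E + n (V(E, n) = (E + n) + 8 = 8 + E + n)
V(b, -58) - 1*4773 = (8 - 142/23 - 58) - 1*4773 = -1292/23 - 4773 = -111071/23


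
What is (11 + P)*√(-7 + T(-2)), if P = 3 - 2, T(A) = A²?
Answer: 12*I*√3 ≈ 20.785*I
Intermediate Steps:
P = 1
(11 + P)*√(-7 + T(-2)) = (11 + 1)*√(-7 + (-2)²) = 12*√(-7 + 4) = 12*√(-3) = 12*(I*√3) = 12*I*√3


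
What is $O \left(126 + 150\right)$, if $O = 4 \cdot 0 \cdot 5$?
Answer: $0$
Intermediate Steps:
$O = 0$ ($O = 0 \cdot 5 = 0$)
$O \left(126 + 150\right) = 0 \left(126 + 150\right) = 0 \cdot 276 = 0$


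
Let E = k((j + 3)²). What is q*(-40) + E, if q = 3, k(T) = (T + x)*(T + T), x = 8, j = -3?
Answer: -120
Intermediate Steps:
k(T) = 2*T*(8 + T) (k(T) = (T + 8)*(T + T) = (8 + T)*(2*T) = 2*T*(8 + T))
E = 0 (E = 2*(-3 + 3)²*(8 + (-3 + 3)²) = 2*0²*(8 + 0²) = 2*0*(8 + 0) = 2*0*8 = 0)
q*(-40) + E = 3*(-40) + 0 = -120 + 0 = -120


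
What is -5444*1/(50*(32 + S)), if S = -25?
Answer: -2722/175 ≈ -15.554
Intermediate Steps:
-5444*1/(50*(32 + S)) = -5444*1/(50*(32 - 25)) = -5444/(7*50) = -5444/350 = -5444*1/350 = -2722/175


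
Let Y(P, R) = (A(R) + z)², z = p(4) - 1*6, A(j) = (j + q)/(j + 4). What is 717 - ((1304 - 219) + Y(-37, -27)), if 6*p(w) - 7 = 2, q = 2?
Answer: -803337/2116 ≈ -379.65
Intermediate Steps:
p(w) = 3/2 (p(w) = 7/6 + (⅙)*2 = 7/6 + ⅓ = 3/2)
A(j) = (2 + j)/(4 + j) (A(j) = (j + 2)/(j + 4) = (2 + j)/(4 + j))
z = -9/2 (z = 3/2 - 1*6 = 3/2 - 6 = -9/2 ≈ -4.5000)
Y(P, R) = (-9/2 + (2 + R)/(4 + R))² (Y(P, R) = ((2 + R)/(4 + R) - 9/2)² = (-9/2 + (2 + R)/(4 + R))²)
717 - ((1304 - 219) + Y(-37, -27)) = 717 - ((1304 - 219) + (32 + 7*(-27))²/(4*(4 - 27)²)) = 717 - (1085 + (¼)*(32 - 189)²/(-23)²) = 717 - (1085 + (¼)*(1/529)*(-157)²) = 717 - (1085 + (¼)*(1/529)*24649) = 717 - (1085 + 24649/2116) = 717 - 1*2320509/2116 = 717 - 2320509/2116 = -803337/2116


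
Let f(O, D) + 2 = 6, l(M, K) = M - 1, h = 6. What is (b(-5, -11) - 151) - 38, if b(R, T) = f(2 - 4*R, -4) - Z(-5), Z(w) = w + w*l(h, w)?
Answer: -155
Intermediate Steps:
l(M, K) = -1 + M
f(O, D) = 4 (f(O, D) = -2 + 6 = 4)
Z(w) = 6*w (Z(w) = w + w*(-1 + 6) = w + w*5 = w + 5*w = 6*w)
b(R, T) = 34 (b(R, T) = 4 - 6*(-5) = 4 - 1*(-30) = 4 + 30 = 34)
(b(-5, -11) - 151) - 38 = (34 - 151) - 38 = -117 - 38 = -155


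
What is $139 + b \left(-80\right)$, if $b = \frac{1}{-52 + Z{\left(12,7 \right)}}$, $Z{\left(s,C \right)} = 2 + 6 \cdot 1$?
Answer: $\frac{1549}{11} \approx 140.82$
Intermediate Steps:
$Z{\left(s,C \right)} = 8$ ($Z{\left(s,C \right)} = 2 + 6 = 8$)
$b = - \frac{1}{44}$ ($b = \frac{1}{-52 + 8} = \frac{1}{-44} = - \frac{1}{44} \approx -0.022727$)
$139 + b \left(-80\right) = 139 - - \frac{20}{11} = 139 + \frac{20}{11} = \frac{1549}{11}$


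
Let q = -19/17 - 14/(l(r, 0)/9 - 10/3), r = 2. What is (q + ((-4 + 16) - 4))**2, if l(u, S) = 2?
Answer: 149769/1156 ≈ 129.56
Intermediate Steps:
q = 115/34 (q = -19/17 - 14/(2/9 - 10/3) = -19/17 - 14/(-28/9) = -19/17 - 14*(-9/28) = -19/17 + 9/2 = 115/34 ≈ 3.3824)
(q + ((-4 + 16) - 4))**2 = (115/34 + ((-4 + 16) - 4))**2 = (115/34 + (12 - 4))**2 = (115/34 + 8)**2 = (387/34)**2 = 149769/1156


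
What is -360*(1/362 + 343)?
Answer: -22350060/181 ≈ -1.2348e+5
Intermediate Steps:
-360*(1/362 + 343) = -360*124167/362 = -22350060/181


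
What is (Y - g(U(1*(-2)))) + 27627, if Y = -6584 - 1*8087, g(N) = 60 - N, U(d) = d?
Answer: 12894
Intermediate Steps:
Y = -14671 (Y = -6584 - 8087 = -14671)
(Y - g(U(1*(-2)))) + 27627 = (-14671 - (60 - (-2))) + 27627 = (-14671 - (60 - 1*(-2))) + 27627 = (-14671 - (60 + 2)) + 27627 = (-14671 - 1*62) + 27627 = (-14671 - 62) + 27627 = -14733 + 27627 = 12894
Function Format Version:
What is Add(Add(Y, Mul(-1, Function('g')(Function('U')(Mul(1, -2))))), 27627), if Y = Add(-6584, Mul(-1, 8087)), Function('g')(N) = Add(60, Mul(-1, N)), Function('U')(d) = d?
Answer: 12894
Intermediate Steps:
Y = -14671 (Y = Add(-6584, -8087) = -14671)
Add(Add(Y, Mul(-1, Function('g')(Function('U')(Mul(1, -2))))), 27627) = Add(Add(-14671, Mul(-1, Add(60, Mul(-1, Mul(1, -2))))), 27627) = Add(Add(-14671, Mul(-1, Add(60, Mul(-1, -2)))), 27627) = Add(Add(-14671, Mul(-1, Add(60, 2))), 27627) = Add(Add(-14671, Mul(-1, 62)), 27627) = Add(Add(-14671, -62), 27627) = Add(-14733, 27627) = 12894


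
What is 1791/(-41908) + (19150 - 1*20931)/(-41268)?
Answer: 90895/216182418 ≈ 0.00042045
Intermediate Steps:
1791/(-41908) + (19150 - 1*20931)/(-41268) = 1791*(-1/41908) + (19150 - 20931)*(-1/41268) = -1791/41908 - 1781*(-1/41268) = -1791/41908 + 1781/41268 = 90895/216182418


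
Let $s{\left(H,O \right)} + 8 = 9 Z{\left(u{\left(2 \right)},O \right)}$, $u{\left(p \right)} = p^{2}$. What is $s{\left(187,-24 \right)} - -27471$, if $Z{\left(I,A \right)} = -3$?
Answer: $27436$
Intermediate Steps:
$s{\left(H,O \right)} = -35$ ($s{\left(H,O \right)} = -8 + 9 \left(-3\right) = -8 - 27 = -35$)
$s{\left(187,-24 \right)} - -27471 = -35 - -27471 = -35 + 27471 = 27436$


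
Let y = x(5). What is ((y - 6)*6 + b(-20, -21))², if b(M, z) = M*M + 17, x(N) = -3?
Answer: 131769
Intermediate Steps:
b(M, z) = 17 + M² (b(M, z) = M² + 17 = 17 + M²)
y = -3
((y - 6)*6 + b(-20, -21))² = ((-3 - 6)*6 + (17 + (-20)²))² = (-9*6 + (17 + 400))² = (-54 + 417)² = 363² = 131769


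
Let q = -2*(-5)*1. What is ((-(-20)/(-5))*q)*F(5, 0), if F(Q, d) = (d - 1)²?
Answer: -40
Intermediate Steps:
F(Q, d) = (-1 + d)²
q = 10 (q = 10*1 = 10)
((-(-20)/(-5))*q)*F(5, 0) = (-(-20)/(-5)*10)*(-1 + 0)² = (-(-20)*(-1)/5*10)*(-1)² = (-4*1*10)*1 = -4*10*1 = -40*1 = -40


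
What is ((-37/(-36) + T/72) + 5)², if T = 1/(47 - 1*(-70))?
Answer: 2578506841/70963776 ≈ 36.336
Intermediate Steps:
T = 1/117 (T = 1/(47 + 70) = 1/117 ≈ 0.0085470)
((-37/(-36) + T/72) + 5)² = ((-37/(-36) + (1/117)/72) + 5)² = ((-37*(-1/36) + (1/117)*(1/72)) + 5)² = ((37/36 + 1/8424) + 5)² = (8659/8424 + 5)² = (50779/8424)² = 2578506841/70963776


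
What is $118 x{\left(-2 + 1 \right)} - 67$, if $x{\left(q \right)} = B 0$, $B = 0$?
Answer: $-67$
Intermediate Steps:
$x{\left(q \right)} = 0$ ($x{\left(q \right)} = 0 \cdot 0 = 0$)
$118 x{\left(-2 + 1 \right)} - 67 = 118 \cdot 0 - 67 = 0 - 67 = -67$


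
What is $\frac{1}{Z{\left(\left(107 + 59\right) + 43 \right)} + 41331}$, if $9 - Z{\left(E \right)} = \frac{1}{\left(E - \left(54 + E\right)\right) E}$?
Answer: $\frac{11286}{466563241} \approx 2.419 \cdot 10^{-5}$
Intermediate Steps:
$Z{\left(E \right)} = 9 + \frac{1}{54 E}$ ($Z{\left(E \right)} = 9 - \frac{1}{\left(E - \left(54 + E\right)\right) E} = 9 - \frac{1}{\left(-54\right) E} = 9 - - \frac{1}{54 E} = 9 + \frac{1}{54 E}$)
$\frac{1}{Z{\left(\left(107 + 59\right) + 43 \right)} + 41331} = \frac{1}{\left(9 + \frac{1}{54 \left(\left(107 + 59\right) + 43\right)}\right) + 41331} = \frac{1}{\left(9 + \frac{1}{54 \left(166 + 43\right)}\right) + 41331} = \frac{1}{\left(9 + \frac{1}{54 \cdot 209}\right) + 41331} = \frac{1}{\left(9 + \frac{1}{54} \cdot \frac{1}{209}\right) + 41331} = \frac{1}{\left(9 + \frac{1}{11286}\right) + 41331} = \frac{1}{\frac{101575}{11286} + 41331} = \frac{1}{\frac{466563241}{11286}} = \frac{11286}{466563241}$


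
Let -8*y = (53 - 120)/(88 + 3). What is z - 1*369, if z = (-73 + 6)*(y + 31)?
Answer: -1785177/728 ≈ -2452.2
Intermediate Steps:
y = 67/728 (y = -(53 - 120)/(8*(88 + 3)) = -(-67)/(8*91) = -1/8*(-67/91) = 67/728 ≈ 0.092033)
z = -1516545/728 (z = (-73 + 6)*(67/728 + 31) = -67*22635/728 = -1516545/728 ≈ -2083.2)
z - 1*369 = -1516545/728 - 1*369 = -1516545/728 - 369 = -1785177/728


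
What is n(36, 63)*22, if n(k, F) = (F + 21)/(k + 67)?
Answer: 1848/103 ≈ 17.942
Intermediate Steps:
n(k, F) = (21 + F)/(67 + k)
n(36, 63)*22 = ((21 + 63)/(67 + 36))*22 = (84/103)*22 = 1848/103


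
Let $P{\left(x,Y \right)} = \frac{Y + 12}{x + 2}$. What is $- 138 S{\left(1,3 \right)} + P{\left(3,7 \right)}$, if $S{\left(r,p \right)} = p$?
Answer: $- \frac{2051}{5} \approx -410.2$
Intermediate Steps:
$P{\left(x,Y \right)} = \frac{12 + Y}{2 + x}$
$- 138 S{\left(1,3 \right)} + P{\left(3,7 \right)} = \left(-138\right) 3 + \frac{12 + 7}{2 + 3} = -414 + \frac{1}{5} \cdot 19 = -414 + \frac{19}{5} = - \frac{2051}{5}$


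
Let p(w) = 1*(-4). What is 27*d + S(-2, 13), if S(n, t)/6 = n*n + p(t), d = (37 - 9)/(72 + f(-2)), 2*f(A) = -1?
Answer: 1512/143 ≈ 10.573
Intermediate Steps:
f(A) = -1/2 (f(A) = (1/2)*(-1) = -1/2)
p(w) = -4
d = 56/143 (d = (37 - 9)/(72 - 1/2) = 28/(143/2) = 28*(2/143) = 56/143 ≈ 0.39161)
S(n, t) = -24 + 6*n**2 (S(n, t) = 6*(n*n - 4) = 6*(n**2 - 4) = 6*(-4 + n**2) = -24 + 6*n**2)
27*d + S(-2, 13) = 27*(56/143) + (-24 + 6*(-2)**2) = 1512/143 + (-24 + 6*4) = 1512/143 + (-24 + 24) = 1512/143 + 0 = 1512/143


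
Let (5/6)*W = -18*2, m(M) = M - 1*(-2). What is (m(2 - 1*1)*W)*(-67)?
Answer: 43416/5 ≈ 8683.2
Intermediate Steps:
m(M) = 2 + M (m(M) = M + 2 = 2 + M)
W = -216/5 (W = 6*(-18*2)/5 = (6/5)*(-36) = -216/5 ≈ -43.200)
(m(2 - 1*1)*W)*(-67) = ((2 + (2 - 1*1))*(-216/5))*(-67) = ((2 + (2 - 1))*(-216/5))*(-67) = ((2 + 1)*(-216/5))*(-67) = (3*(-216/5))*(-67) = -648/5*(-67) = 43416/5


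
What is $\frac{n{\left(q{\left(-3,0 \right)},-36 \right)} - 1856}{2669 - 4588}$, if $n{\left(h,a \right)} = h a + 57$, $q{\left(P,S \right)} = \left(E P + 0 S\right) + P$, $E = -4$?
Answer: $\frac{2123}{1919} \approx 1.1063$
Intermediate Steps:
$q{\left(P,S \right)} = - 3 P$ ($q{\left(P,S \right)} = \left(- 4 P + 0 S\right) + P = \left(- 4 P + 0\right) + P = - 4 P + P = - 3 P$)
$n{\left(h,a \right)} = 57 + a h$ ($n{\left(h,a \right)} = a h + 57 = 57 + a h$)
$\frac{n{\left(q{\left(-3,0 \right)},-36 \right)} - 1856}{2669 - 4588} = \frac{\left(57 - 36 \left(\left(-3\right) \left(-3\right)\right)\right) - 1856}{2669 - 4588} = \frac{\left(57 - 324\right) - 1856}{-1919} = \left(\left(57 - 324\right) - 1856\right) \left(- \frac{1}{1919}\right) = \left(-267 - 1856\right) \left(- \frac{1}{1919}\right) = \left(-2123\right) \left(- \frac{1}{1919}\right) = \frac{2123}{1919}$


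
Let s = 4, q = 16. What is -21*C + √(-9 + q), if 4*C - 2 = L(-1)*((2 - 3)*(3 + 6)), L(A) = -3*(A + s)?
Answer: -1743/4 + √7 ≈ -433.10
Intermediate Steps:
L(A) = -12 - 3*A (L(A) = -3*(A + 4) = -3*(4 + A) = -12 - 3*A)
C = 83/4 (C = ½ + ((-12 - 3*(-1))*((2 - 3)*(3 + 6)))/4 = ½ + ((-12 + 3)*(-1*9))/4 = ½ + (-9*(-9))/4 = ½ + (¼)*81 = ½ + 81/4 = 83/4 ≈ 20.750)
-21*C + √(-9 + q) = -21*83/4 + √(-9 + 16) = -1743/4 + √7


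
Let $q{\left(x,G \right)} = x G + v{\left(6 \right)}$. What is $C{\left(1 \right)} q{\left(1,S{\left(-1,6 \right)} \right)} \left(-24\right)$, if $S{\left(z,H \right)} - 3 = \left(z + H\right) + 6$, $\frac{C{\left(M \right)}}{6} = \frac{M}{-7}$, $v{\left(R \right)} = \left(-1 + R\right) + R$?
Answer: $\frac{3600}{7} \approx 514.29$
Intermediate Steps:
$v{\left(R \right)} = -1 + 2 R$
$C{\left(M \right)} = - \frac{6 M}{7}$ ($C{\left(M \right)} = 6 \frac{M}{-7} = 6 M \left(- \frac{1}{7}\right) = 6 \left(- \frac{M}{7}\right) = - \frac{6 M}{7}$)
$S{\left(z,H \right)} = 9 + H + z$ ($S{\left(z,H \right)} = 3 + \left(\left(z + H\right) + 6\right) = 3 + \left(\left(H + z\right) + 6\right) = 3 + \left(6 + H + z\right) = 9 + H + z$)
$q{\left(x,G \right)} = 11 + G x$ ($q{\left(x,G \right)} = x G + \left(-1 + 2 \cdot 6\right) = G x + \left(-1 + 12\right) = G x + 11 = 11 + G x$)
$C{\left(1 \right)} q{\left(1,S{\left(-1,6 \right)} \right)} \left(-24\right) = \left(- \frac{6}{7}\right) 1 \left(11 + \left(9 + 6 - 1\right) 1\right) \left(-24\right) = - \frac{6 \left(11 + 14 \cdot 1\right)}{7} \left(-24\right) = - \frac{6 \left(11 + 14\right)}{7} \left(-24\right) = \left(- \frac{6}{7}\right) 25 \left(-24\right) = \left(- \frac{150}{7}\right) \left(-24\right) = \frac{3600}{7}$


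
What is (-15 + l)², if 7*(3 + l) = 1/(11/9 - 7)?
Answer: 43046721/132496 ≈ 324.89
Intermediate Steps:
l = -1101/364 (l = -3 + 1/(7*(11/9 - 7)) = -3 + 1/(7*(-52/9)) = -3 + (⅐)*(-9/52) = -3 - 9/364 = -1101/364 ≈ -3.0247)
(-15 + l)² = (-15 - 1101/364)² = (-6561/364)² = 43046721/132496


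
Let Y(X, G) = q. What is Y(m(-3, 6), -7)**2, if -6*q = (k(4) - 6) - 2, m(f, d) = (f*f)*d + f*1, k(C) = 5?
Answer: 1/4 ≈ 0.25000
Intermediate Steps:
m(f, d) = f + d*f**2 (m(f, d) = f**2*d + f = d*f**2 + f = f + d*f**2)
q = 1/2 (q = -((5 - 6) - 2)/6 = -(-1 - 2)/6 = -1/6*(-3) = 1/2 ≈ 0.50000)
Y(X, G) = 1/2
Y(m(-3, 6), -7)**2 = (1/2)**2 = 1/4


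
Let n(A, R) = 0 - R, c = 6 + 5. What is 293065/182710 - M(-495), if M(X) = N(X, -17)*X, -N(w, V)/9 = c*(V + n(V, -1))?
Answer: 28651909973/36542 ≈ 7.8408e+5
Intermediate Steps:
c = 11
n(A, R) = -R
N(w, V) = -99 - 99*V (N(w, V) = -99*(V - 1*(-1)) = -99*(V + 1) = -99*(1 + V) = -9*(11 + 11*V) = -99 - 99*V)
M(X) = 1584*X (M(X) = (-99 - 99*(-17))*X = (-99 + 1683)*X = 1584*X)
293065/182710 - M(-495) = 293065/182710 - 1584*(-495) = 293065*(1/182710) - 1*(-784080) = 58613/36542 + 784080 = 28651909973/36542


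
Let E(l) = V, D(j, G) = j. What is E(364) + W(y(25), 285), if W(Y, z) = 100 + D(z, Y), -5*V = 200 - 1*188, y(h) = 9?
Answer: 1913/5 ≈ 382.60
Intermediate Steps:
V = -12/5 (V = -(200 - 1*188)/5 = -(200 - 188)/5 = -⅕*12 = -12/5 ≈ -2.4000)
E(l) = -12/5
W(Y, z) = 100 + z
E(364) + W(y(25), 285) = -12/5 + (100 + 285) = -12/5 + 385 = 1913/5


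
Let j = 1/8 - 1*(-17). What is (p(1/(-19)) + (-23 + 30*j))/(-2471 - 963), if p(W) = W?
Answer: -37293/260984 ≈ -0.14289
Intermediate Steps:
j = 137/8 (j = ⅛ + 17 = 137/8 ≈ 17.125)
(p(1/(-19)) + (-23 + 30*j))/(-2471 - 963) = (1/(-19) + (-23 + 30*(137/8)))/(-2471 - 963) = (-1/19 + (-23 + 2055/4))/(-3434) = (-1/19 + 1963/4)*(-1/3434) = (37293/76)*(-1/3434) = -37293/260984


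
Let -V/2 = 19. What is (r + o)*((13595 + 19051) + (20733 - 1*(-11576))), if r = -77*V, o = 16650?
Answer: 1271559080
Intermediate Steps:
V = -38 (V = -2*19 = -38)
r = 2926 (r = -77*(-38) = 2926)
(r + o)*((13595 + 19051) + (20733 - 1*(-11576))) = (2926 + 16650)*((13595 + 19051) + (20733 - 1*(-11576))) = 19576*(32646 + (20733 + 11576)) = 19576*(32646 + 32309) = 19576*64955 = 1271559080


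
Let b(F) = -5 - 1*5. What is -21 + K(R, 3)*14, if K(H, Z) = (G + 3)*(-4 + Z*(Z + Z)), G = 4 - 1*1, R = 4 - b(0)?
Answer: 1155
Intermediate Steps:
b(F) = -10 (b(F) = -5 - 5 = -10)
R = 14 (R = 4 - 1*(-10) = 4 + 10 = 14)
G = 3 (G = 4 - 1 = 3)
K(H, Z) = -24 + 12*Z**2 (K(H, Z) = (3 + 3)*(-4 + Z*(Z + Z)) = 6*(-4 + Z*(2*Z)) = 6*(-4 + 2*Z**2) = -24 + 12*Z**2)
-21 + K(R, 3)*14 = -21 + (-24 + 12*3**2)*14 = -21 + (-24 + 12*9)*14 = -21 + (-24 + 108)*14 = -21 + 84*14 = -21 + 1176 = 1155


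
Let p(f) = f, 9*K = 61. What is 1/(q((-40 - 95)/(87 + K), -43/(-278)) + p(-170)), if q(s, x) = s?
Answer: -844/144695 ≈ -0.0058330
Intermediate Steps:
K = 61/9 (K = (⅑)*61 = 61/9 ≈ 6.7778)
1/(q((-40 - 95)/(87 + K), -43/(-278)) + p(-170)) = 1/((-40 - 95)/(87 + 61/9) - 170) = 1/(-135/844/9 - 170) = 1/(-135*9/844 - 170) = 1/(-1215/844 - 170) = 1/(-144695/844) = -844/144695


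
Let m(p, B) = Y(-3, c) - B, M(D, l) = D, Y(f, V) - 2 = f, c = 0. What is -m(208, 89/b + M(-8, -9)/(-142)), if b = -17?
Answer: -5044/1207 ≈ -4.1790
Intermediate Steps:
Y(f, V) = 2 + f
m(p, B) = -1 - B (m(p, B) = (2 - 3) - B = -1 - B)
-m(208, 89/b + M(-8, -9)/(-142)) = -(-1 - (89/(-17) - 8/(-142))) = -(-1 - (89*(-1/17) - 8*(-1/142))) = -(-1 - (-89/17 + 4/71)) = -(-1 - 1*(-6251/1207)) = -(-1 + 6251/1207) = -1*5044/1207 = -5044/1207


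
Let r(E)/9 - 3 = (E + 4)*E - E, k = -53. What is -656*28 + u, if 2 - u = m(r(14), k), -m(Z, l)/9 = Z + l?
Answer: 678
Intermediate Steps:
r(E) = 27 - 9*E + 9*E*(4 + E) (r(E) = 27 + 9*((E + 4)*E - E) = 27 + 9*((4 + E)*E - E) = 27 + 9*(E*(4 + E) - E) = 27 + 9*(-E + E*(4 + E)) = 27 + (-9*E + 9*E*(4 + E)) = 27 - 9*E + 9*E*(4 + E))
m(Z, l) = -9*Z - 9*l (m(Z, l) = -9*(Z + l) = -9*Z - 9*l)
u = 19046 (u = 2 - (-9*(27 + 9*14**2 + 27*14) - 9*(-53)) = 2 - (-9*(27 + 9*196 + 378) + 477) = 2 - (-9*(27 + 1764 + 378) + 477) = 2 - (-9*2169 + 477) = 2 - (-19521 + 477) = 2 - 1*(-19044) = 2 + 19044 = 19046)
-656*28 + u = -656*28 + 19046 = -18368 + 19046 = 678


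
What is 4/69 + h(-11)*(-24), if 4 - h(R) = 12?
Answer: 13252/69 ≈ 192.06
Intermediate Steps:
h(R) = -8 (h(R) = 4 - 1*12 = 4 - 12 = -8)
4/69 + h(-11)*(-24) = 4/69 - 8*(-24) = 4*(1/69) + 192 = 4/69 + 192 = 13252/69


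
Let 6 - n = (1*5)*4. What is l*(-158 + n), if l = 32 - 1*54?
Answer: 3784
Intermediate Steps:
n = -14 (n = 6 - 1*5*4 = 6 - 5*4 = 6 - 1*20 = 6 - 20 = -14)
l = -22 (l = 32 - 54 = -22)
l*(-158 + n) = -22*(-158 - 14) = -22*(-172) = 3784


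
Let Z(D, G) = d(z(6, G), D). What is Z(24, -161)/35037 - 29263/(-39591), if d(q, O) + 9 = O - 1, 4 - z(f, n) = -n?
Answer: 113982445/154127763 ≈ 0.73953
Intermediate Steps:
z(f, n) = 4 + n (z(f, n) = 4 - (-1)*n = 4 + n)
d(q, O) = -10 + O (d(q, O) = -9 + (O - 1) = -9 + (-1 + O) = -10 + O)
Z(D, G) = -10 + D
Z(24, -161)/35037 - 29263/(-39591) = (-10 + 24)/35037 - 29263/(-39591) = 14*(1/35037) - 29263*(-1/39591) = 14/35037 + 29263/39591 = 113982445/154127763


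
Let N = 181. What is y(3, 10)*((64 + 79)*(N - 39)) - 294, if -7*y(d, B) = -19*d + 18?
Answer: 789876/7 ≈ 1.1284e+5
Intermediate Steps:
y(d, B) = -18/7 + 19*d/7 (y(d, B) = -(-19*d + 18)/7 = -(18 - 19*d)/7 = -18/7 + 19*d/7)
y(3, 10)*((64 + 79)*(N - 39)) - 294 = (-18/7 + (19/7)*3)*((64 + 79)*(181 - 39)) - 294 = (-18/7 + 57/7)*(143*142) - 294 = (39/7)*20306 - 294 = 791934/7 - 294 = 789876/7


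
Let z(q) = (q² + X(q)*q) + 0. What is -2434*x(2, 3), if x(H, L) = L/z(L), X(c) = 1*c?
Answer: -1217/3 ≈ -405.67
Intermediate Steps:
X(c) = c
z(q) = 2*q² (z(q) = (q² + q*q) + 0 = (q² + q²) + 0 = 2*q² + 0 = 2*q²)
x(H, L) = 1/(2*L) (x(H, L) = L/((2*L²)) = L*(1/(2*L²)) = 1/(2*L))
-2434*x(2, 3) = -1217/3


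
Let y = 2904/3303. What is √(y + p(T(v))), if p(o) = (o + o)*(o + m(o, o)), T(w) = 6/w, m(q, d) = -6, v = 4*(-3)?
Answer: √35780298/2202 ≈ 2.7165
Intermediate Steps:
v = -12
p(o) = 2*o*(-6 + o) (p(o) = (o + o)*(o - 6) = (2*o)*(-6 + o) = 2*o*(-6 + o))
y = 968/1101 (y = 2904*(1/3303) = 968/1101 ≈ 0.87920)
√(y + p(T(v))) = √(968/1101 + 2*(6/(-12))*(-6 + 6/(-12))) = √(968/1101 + 2*(6*(-1/12))*(-6 + 6*(-1/12))) = √(968/1101 + 2*(-½)*(-6 - ½)) = √(968/1101 + 2*(-½)*(-13/2)) = √(968/1101 + 13/2) = √(16249/2202) = √35780298/2202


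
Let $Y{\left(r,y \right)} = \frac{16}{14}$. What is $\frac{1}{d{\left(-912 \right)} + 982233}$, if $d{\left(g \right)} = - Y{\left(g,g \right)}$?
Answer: $\frac{7}{6875623} \approx 1.0181 \cdot 10^{-6}$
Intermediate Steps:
$Y{\left(r,y \right)} = \frac{8}{7}$ ($Y{\left(r,y \right)} = 16 \cdot \frac{1}{14} = \frac{8}{7}$)
$d{\left(g \right)} = - \frac{8}{7}$ ($d{\left(g \right)} = \left(-1\right) \frac{8}{7} = - \frac{8}{7}$)
$\frac{1}{d{\left(-912 \right)} + 982233} = \frac{1}{- \frac{8}{7} + 982233} = \frac{1}{\frac{6875623}{7}} = \frac{7}{6875623}$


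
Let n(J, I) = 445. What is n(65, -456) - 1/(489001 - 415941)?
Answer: 32511699/73060 ≈ 445.00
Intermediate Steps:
n(65, -456) - 1/(489001 - 415941) = 445 - 1/(489001 - 415941) = 445 - 1/73060 = 32511699/73060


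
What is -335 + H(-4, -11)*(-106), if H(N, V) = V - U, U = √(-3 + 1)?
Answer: 831 + 106*I*√2 ≈ 831.0 + 149.91*I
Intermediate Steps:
U = I*√2 (U = √(-2) = I*√2 ≈ 1.4142*I)
H(N, V) = V - I*√2
-335 + H(-4, -11)*(-106) = -335 + (-11 - I*√2)*(-106) = -335 + (1166 + 106*I*√2) = 831 + 106*I*√2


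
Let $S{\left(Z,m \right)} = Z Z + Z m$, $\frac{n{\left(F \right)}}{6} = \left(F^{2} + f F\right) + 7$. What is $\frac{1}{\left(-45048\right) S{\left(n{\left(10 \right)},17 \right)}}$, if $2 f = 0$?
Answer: $- \frac{1}{19058817744} \approx -5.2469 \cdot 10^{-11}$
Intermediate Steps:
$f = 0$ ($f = \frac{1}{2} \cdot 0 = 0$)
$n{\left(F \right)} = 42 + 6 F^{2}$ ($n{\left(F \right)} = 6 \left(\left(F^{2} + 0 F\right) + 7\right) = 6 \left(\left(F^{2} + 0\right) + 7\right) = 6 \left(F^{2} + 7\right) = 6 \left(7 + F^{2}\right) = 42 + 6 F^{2}$)
$S{\left(Z,m \right)} = Z^{2} + Z m$
$\frac{1}{\left(-45048\right) S{\left(n{\left(10 \right)},17 \right)}} = \frac{1}{\left(-45048\right) \left(42 + 6 \cdot 10^{2}\right) \left(\left(42 + 6 \cdot 10^{2}\right) + 17\right)} = - \frac{1}{45048 \left(42 + 6 \cdot 100\right) \left(\left(42 + 6 \cdot 100\right) + 17\right)} = - \frac{1}{45048 \left(42 + 600\right) \left(\left(42 + 600\right) + 17\right)} = - \frac{1}{45048 \cdot 642 \left(642 + 17\right)} = - \frac{1}{45048 \cdot 642 \cdot 659} = - \frac{1}{45048 \cdot 423078} = \left(- \frac{1}{45048}\right) \frac{1}{423078} = - \frac{1}{19058817744}$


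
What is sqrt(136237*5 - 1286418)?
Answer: I*sqrt(605233) ≈ 777.97*I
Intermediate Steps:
sqrt(136237*5 - 1286418) = sqrt(681185 - 1286418) = sqrt(-605233) = I*sqrt(605233)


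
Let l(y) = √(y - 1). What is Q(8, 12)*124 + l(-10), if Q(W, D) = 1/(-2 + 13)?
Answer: 124/11 + I*√11 ≈ 11.273 + 3.3166*I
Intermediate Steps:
Q(W, D) = 1/11
l(y) = √(-1 + y)
Q(8, 12)*124 + l(-10) = (1/11)*124 + √(-1 - 10) = 124/11 + √(-11) = 124/11 + I*√11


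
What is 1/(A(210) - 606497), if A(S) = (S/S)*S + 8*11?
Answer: -1/606199 ≈ -1.6496e-6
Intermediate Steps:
A(S) = 88 + S (A(S) = 1*S + 88 = S + 88 = 88 + S)
1/(A(210) - 606497) = 1/((88 + 210) - 606497) = 1/(298 - 606497) = 1/(-606199) = -1/606199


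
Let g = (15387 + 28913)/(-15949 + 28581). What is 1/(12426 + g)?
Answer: 3158/39252383 ≈ 8.0454e-5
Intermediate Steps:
g = 11075/3158 (g = 44300/12632 = 44300*(1/12632) = 11075/3158 ≈ 3.5070)
1/(12426 + g) = 1/(12426 + 11075/3158) = 1/(39252383/3158) = 3158/39252383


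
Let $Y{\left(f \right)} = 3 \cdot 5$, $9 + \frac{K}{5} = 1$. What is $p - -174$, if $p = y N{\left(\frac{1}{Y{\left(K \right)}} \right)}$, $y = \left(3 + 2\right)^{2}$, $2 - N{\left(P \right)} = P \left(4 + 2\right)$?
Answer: $214$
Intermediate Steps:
$K = -40$ ($K = -45 + 5 \cdot 1 = -45 + 5 = -40$)
$Y{\left(f \right)} = 15$
$N{\left(P \right)} = 2 - 6 P$ ($N{\left(P \right)} = 2 - P \left(4 + 2\right) = 2 - P 6 = 2 - 6 P$)
$y = 25$ ($y = 5^{2} = 25$)
$p = 40$ ($p = 25 \left(2 - \frac{6}{15}\right) = 25 \left(2 - \frac{2}{5}\right) = 25 \cdot \frac{8}{5} = 40$)
$p - -174 = 40 - -174 = 40 + 174 = 214$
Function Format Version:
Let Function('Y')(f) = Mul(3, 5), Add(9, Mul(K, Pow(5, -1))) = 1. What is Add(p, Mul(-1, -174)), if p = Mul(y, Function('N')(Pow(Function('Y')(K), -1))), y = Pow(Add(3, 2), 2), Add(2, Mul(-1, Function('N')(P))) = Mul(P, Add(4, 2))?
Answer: 214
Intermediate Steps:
K = -40 (K = Add(-45, Mul(5, 1)) = Add(-45, 5) = -40)
Function('Y')(f) = 15
Function('N')(P) = Add(2, Mul(-6, P)) (Function('N')(P) = Add(2, Mul(-1, Mul(P, Add(4, 2)))) = Add(2, Mul(-1, Mul(P, 6))) = Add(2, Mul(-1, Mul(6, P))) = Add(2, Mul(-6, P)))
y = 25 (y = Pow(5, 2) = 25)
p = 40 (p = Mul(25, Add(2, Mul(-6, Pow(15, -1)))) = Mul(25, Add(2, Mul(-6, Rational(1, 15)))) = Mul(25, Add(2, Rational(-2, 5))) = Mul(25, Rational(8, 5)) = 40)
Add(p, Mul(-1, -174)) = Add(40, Mul(-1, -174)) = Add(40, 174) = 214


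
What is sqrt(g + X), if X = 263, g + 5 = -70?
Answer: 2*sqrt(47) ≈ 13.711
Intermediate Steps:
g = -75 (g = -5 - 70 = -75)
sqrt(g + X) = sqrt(-75 + 263) = sqrt(188) = 2*sqrt(47)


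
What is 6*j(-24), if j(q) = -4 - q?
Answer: 120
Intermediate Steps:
6*j(-24) = 6*(-4 - 1*(-24)) = 6*(-4 + 24) = 6*20 = 120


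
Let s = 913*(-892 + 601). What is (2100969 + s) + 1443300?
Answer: 3278586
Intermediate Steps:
s = -265683 (s = 913*(-291) = -265683)
(2100969 + s) + 1443300 = (2100969 - 265683) + 1443300 = 1835286 + 1443300 = 3278586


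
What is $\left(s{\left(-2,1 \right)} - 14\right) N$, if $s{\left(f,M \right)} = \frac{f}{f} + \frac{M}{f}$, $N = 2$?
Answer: $-27$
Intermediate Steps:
$s{\left(f,M \right)} = 1 + \frac{M}{f}$
$\left(s{\left(-2,1 \right)} - 14\right) N = \left(\frac{1 - 2}{-2} - 14\right) 2 = \left(\left(- \frac{1}{2}\right) \left(-1\right) - 14\right) 2 = \left(\frac{1}{2} - 14\right) 2 = \left(- \frac{27}{2}\right) 2 = -27$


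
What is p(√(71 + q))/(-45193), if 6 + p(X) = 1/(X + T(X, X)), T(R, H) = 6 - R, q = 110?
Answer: 35/271158 ≈ 0.00012908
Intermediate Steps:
p(X) = -35/6 (p(X) = -6 + 1/(X + (6 - X)) = -6 + 1/6 = -6 + ⅙ = -35/6)
p(√(71 + q))/(-45193) = -35/6/(-45193) = -35/6*(-1/45193) = 35/271158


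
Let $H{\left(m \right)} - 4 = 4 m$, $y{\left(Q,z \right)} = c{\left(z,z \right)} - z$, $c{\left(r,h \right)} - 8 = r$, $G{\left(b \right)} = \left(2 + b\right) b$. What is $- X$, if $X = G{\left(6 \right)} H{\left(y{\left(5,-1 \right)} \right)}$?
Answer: $-1728$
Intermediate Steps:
$G{\left(b \right)} = b \left(2 + b\right)$
$c{\left(r,h \right)} = 8 + r$
$y{\left(Q,z \right)} = 8$ ($y{\left(Q,z \right)} = \left(8 + z\right) - z = 8$)
$H{\left(m \right)} = 4 + 4 m$
$X = 1728$ ($X = 6 \left(2 + 6\right) \left(4 + 4 \cdot 8\right) = 6 \cdot 8 \left(4 + 32\right) = 48 \cdot 36 = 1728$)
$- X = \left(-1\right) 1728 = -1728$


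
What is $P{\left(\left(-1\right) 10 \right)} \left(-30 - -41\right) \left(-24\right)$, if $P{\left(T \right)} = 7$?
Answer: $-1848$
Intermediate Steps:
$P{\left(\left(-1\right) 10 \right)} \left(-30 - -41\right) \left(-24\right) = 7 \left(-30 - -41\right) \left(-24\right) = 7 \left(-30 + 41\right) \left(-24\right) = 7 \cdot 11 \left(-24\right) = 77 \left(-24\right) = -1848$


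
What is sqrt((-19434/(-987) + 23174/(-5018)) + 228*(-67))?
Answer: I*sqrt(10398580727812277)/825461 ≈ 123.54*I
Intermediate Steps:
sqrt((-19434/(-987) + 23174/(-5018)) + 228*(-67)) = sqrt((-19434*(-1/987) + 23174*(-1/5018)) - 15276) = sqrt((6478/329 - 11587/2509) - 15276) = sqrt(12441179/825461 - 15276) = sqrt(-12597301057/825461) = I*sqrt(10398580727812277)/825461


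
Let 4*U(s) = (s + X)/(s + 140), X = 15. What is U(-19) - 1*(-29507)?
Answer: 3570346/121 ≈ 29507.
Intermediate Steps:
U(s) = (15 + s)/(4*(140 + s)) (U(s) = ((s + 15)/(s + 140))/4 = ((15 + s)/(140 + s))/4 = (15 + s)/(4*(140 + s)))
U(-19) - 1*(-29507) = (15 - 19)/(4*(140 - 19)) - 1*(-29507) = (¼)*(-4)/121 + 29507 = (¼)*(1/121)*(-4) + 29507 = -1/121 + 29507 = 3570346/121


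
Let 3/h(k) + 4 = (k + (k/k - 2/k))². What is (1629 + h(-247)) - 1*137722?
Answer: -167463959047475/1230511188 ≈ -1.3609e+5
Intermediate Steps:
h(k) = 3/(-4 + (1 + k - 2/k)²) (h(k) = 3/(-4 + (k + (k/k - 2/k))²) = 3/(-4 + (k + (1 - 2/k))²) = 3/(-4 + (1 + k - 2/k)²))
(1629 + h(-247)) - 1*137722 = (1629 - 3*(-247)²/(-(-2 - 247 + (-247)²)² + 4*(-247)²)) - 1*137722 = (1629 - 3*61009/(-(-2 - 247 + 61009)² + 4*61009)) - 137722 = (1629 - 3*61009/(-1*60760² + 244036)) - 137722 = (1629 - 3*61009/(-1*3691777600 + 244036)) - 137722 = (1629 - 3*61009/(-3691777600 + 244036)) - 137722 = (1629 - 3*61009/(-3691533564)) - 137722 = (1629 - 3*61009*(-1/3691533564)) - 137722 = (1629 + 61009/1230511188) - 137722 = 2004502786261/1230511188 - 137722 = -167463959047475/1230511188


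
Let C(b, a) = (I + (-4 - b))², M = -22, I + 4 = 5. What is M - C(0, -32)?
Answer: -31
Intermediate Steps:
I = 1 (I = -4 + 5 = 1)
C(b, a) = (-3 - b)² (C(b, a) = (1 + (-4 - b))² = (-3 - b)²)
M - C(0, -32) = -22 - (3 + 0)² = -22 - 1*3² = -22 - 1*9 = -22 - 9 = -31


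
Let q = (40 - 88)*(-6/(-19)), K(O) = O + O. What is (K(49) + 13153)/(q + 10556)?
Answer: 251769/200276 ≈ 1.2571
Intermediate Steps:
K(O) = 2*O
q = -288/19 (q = -(-288)*(-1)/19 = -48*6/19 = -288/19 ≈ -15.158)
(K(49) + 13153)/(q + 10556) = (2*49 + 13153)/(-288/19 + 10556) = (98 + 13153)/(200276/19) = 13251*(19/200276) = 251769/200276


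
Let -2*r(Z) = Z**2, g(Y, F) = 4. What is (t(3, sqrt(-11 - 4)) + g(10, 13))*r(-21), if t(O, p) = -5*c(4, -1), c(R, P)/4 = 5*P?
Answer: -22932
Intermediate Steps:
c(R, P) = 20*P (c(R, P) = 4*(5*P) = 20*P)
t(O, p) = 100 (t(O, p) = -100*(-1) = -5*(-20) = 100)
r(Z) = -Z**2/2
(t(3, sqrt(-11 - 4)) + g(10, 13))*r(-21) = (100 + 4)*(-1/2*(-21)**2) = 104*(-1/2*441) = 104*(-441/2) = -22932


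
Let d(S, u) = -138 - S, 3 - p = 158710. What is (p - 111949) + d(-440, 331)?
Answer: -270354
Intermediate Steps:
p = -158707 (p = 3 - 1*158710 = 3 - 158710 = -158707)
(p - 111949) + d(-440, 331) = (-158707 - 111949) + (-138 - 1*(-440)) = -270656 + (-138 + 440) = -270656 + 302 = -270354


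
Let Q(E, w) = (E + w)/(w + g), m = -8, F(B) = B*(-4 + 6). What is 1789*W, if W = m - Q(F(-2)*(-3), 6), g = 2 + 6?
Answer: -116285/7 ≈ -16612.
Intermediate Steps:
F(B) = 2*B (F(B) = B*2 = 2*B)
g = 8
Q(E, w) = (E + w)/(8 + w) (Q(E, w) = (E + w)/(w + 8) = (E + w)/(8 + w))
W = -65/7 (W = -8 - ((2*(-2))*(-3) + 6)/(8 + 6) = -8 - (-4*(-3) + 6)/14 = -8 - (12 + 6)/14 = -8 - 18/14 = -8 - 1*9/7 = -8 - 9/7 = -65/7 ≈ -9.2857)
1789*W = 1789*(-65/7) = -116285/7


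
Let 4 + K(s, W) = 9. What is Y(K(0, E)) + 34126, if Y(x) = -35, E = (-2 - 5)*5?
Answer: 34091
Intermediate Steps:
E = -35 (E = -7*5 = -35)
K(s, W) = 5 (K(s, W) = -4 + 9 = 5)
Y(K(0, E)) + 34126 = -35 + 34126 = 34091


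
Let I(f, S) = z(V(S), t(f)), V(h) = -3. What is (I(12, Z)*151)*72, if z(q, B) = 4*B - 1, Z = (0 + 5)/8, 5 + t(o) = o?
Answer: 293544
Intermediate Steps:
t(o) = -5 + o
Z = 5/8 (Z = 5*(⅛) = 5/8 ≈ 0.62500)
z(q, B) = -1 + 4*B
I(f, S) = -21 + 4*f (I(f, S) = -1 + 4*(-5 + f) = -1 + (-20 + 4*f) = -21 + 4*f)
(I(12, Z)*151)*72 = ((-21 + 4*12)*151)*72 = ((-21 + 48)*151)*72 = (27*151)*72 = 4077*72 = 293544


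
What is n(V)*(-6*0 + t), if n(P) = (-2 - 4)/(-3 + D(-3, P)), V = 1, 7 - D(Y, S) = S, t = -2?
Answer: 4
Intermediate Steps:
D(Y, S) = 7 - S
n(P) = -6/(4 - P) (n(P) = (-2 - 4)/(-3 + (7 - P)) = -6/(4 - P))
n(V)*(-6*0 + t) = (6/(-4 + 1))*(-6*0 - 2) = (6/(-3))*(0 - 2) = (6*(-1/3))*(-2) = -2*(-2) = 4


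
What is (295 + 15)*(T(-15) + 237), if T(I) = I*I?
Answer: 143220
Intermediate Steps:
T(I) = I²
(295 + 15)*(T(-15) + 237) = (295 + 15)*((-15)² + 237) = 310*(225 + 237) = 310*462 = 143220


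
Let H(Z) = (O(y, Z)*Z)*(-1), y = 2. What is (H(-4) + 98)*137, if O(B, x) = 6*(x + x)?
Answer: -12878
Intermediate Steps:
O(B, x) = 12*x (O(B, x) = 6*(2*x) = 12*x)
H(Z) = -12*Z² (H(Z) = ((12*Z)*Z)*(-1) = (12*Z²)*(-1) = -12*Z²)
(H(-4) + 98)*137 = (-12*(-4)² + 98)*137 = (-12*16 + 98)*137 = (-192 + 98)*137 = -94*137 = -12878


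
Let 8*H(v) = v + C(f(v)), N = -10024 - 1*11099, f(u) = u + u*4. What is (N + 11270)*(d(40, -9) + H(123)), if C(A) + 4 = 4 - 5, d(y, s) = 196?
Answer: -8306079/4 ≈ -2.0765e+6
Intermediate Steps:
f(u) = 5*u (f(u) = u + 4*u = 5*u)
C(A) = -5 (C(A) = -4 + (4 - 5) = -4 - 1 = -5)
N = -21123 (N = -10024 - 11099 = -21123)
H(v) = -5/8 + v/8 (H(v) = (v - 5)/8 = (-5 + v)/8 = -5/8 + v/8)
(N + 11270)*(d(40, -9) + H(123)) = (-21123 + 11270)*(196 + (-5/8 + (⅛)*123)) = -9853*(196 + (-5/8 + 123/8)) = -9853*(196 + 59/4) = -9853*843/4 = -8306079/4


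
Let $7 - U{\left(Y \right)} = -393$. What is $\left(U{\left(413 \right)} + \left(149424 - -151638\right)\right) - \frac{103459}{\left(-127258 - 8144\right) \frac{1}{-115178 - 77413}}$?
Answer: $\frac{6964428485}{45134} \approx 1.5431 \cdot 10^{5}$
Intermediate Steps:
$U{\left(Y \right)} = 400$ ($U{\left(Y \right)} = 7 - -393 = 7 + 393 = 400$)
$\left(U{\left(413 \right)} + \left(149424 - -151638\right)\right) - \frac{103459}{\left(-127258 - 8144\right) \frac{1}{-115178 - 77413}} = \left(400 + \left(149424 - -151638\right)\right) - \frac{103459}{\left(-127258 - 8144\right) \frac{1}{-115178 - 77413}} = \left(400 + \left(149424 + 151638\right)\right) - \frac{103459}{\left(-135402\right) \frac{1}{-192591}} = \left(400 + 301062\right) - \frac{103459}{\left(-135402\right) \left(- \frac{1}{192591}\right)} = 301462 - \frac{103459}{\frac{45134}{64197}} = 301462 - \frac{6641757423}{45134} = \frac{6964428485}{45134}$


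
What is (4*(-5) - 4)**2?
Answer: 576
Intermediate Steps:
(4*(-5) - 4)**2 = (-20 - 4)**2 = (-24)**2 = 576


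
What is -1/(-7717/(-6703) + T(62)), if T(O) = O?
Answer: -6703/423303 ≈ -0.015835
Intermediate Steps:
-1/(-7717/(-6703) + T(62)) = -1/(-7717/(-6703) + 62) = -1/(-7717*(-1/6703) + 62) = -1/(7717/6703 + 62) = -1/423303/6703 = -1*6703/423303 = -6703/423303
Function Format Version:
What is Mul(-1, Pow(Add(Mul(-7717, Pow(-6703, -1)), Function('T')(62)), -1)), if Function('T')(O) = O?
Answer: Rational(-6703, 423303) ≈ -0.015835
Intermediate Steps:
Mul(-1, Pow(Add(Mul(-7717, Pow(-6703, -1)), Function('T')(62)), -1)) = Mul(-1, Pow(Add(Mul(-7717, Pow(-6703, -1)), 62), -1)) = Mul(-1, Pow(Add(Mul(-7717, Rational(-1, 6703)), 62), -1)) = Mul(-1, Pow(Add(Rational(7717, 6703), 62), -1)) = Mul(-1, Pow(Rational(423303, 6703), -1)) = Mul(-1, Rational(6703, 423303)) = Rational(-6703, 423303)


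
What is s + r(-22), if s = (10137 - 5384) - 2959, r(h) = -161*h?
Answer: 5336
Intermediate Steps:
s = 1794 (s = 4753 - 2959 = 1794)
s + r(-22) = 1794 - 161*(-22) = 1794 + 3542 = 5336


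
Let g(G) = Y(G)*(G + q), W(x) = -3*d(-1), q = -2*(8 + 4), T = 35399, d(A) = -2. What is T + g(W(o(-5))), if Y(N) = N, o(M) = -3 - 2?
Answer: 35291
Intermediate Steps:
o(M) = -5
q = -24 (q = -2*12 = -24)
W(x) = 6 (W(x) = -3*(-2) = 6)
g(G) = G*(-24 + G) (g(G) = G*(G - 24) = G*(-24 + G))
T + g(W(o(-5))) = 35399 + 6*(-24 + 6) = 35399 + 6*(-18) = 35399 - 108 = 35291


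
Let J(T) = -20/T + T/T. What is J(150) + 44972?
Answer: 674593/15 ≈ 44973.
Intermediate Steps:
J(T) = 1 - 20/T (J(T) = -20/T + 1 = 1 - 20/T)
J(150) + 44972 = (-20 + 150)/150 + 44972 = (1/150)*130 + 44972 = 13/15 + 44972 = 674593/15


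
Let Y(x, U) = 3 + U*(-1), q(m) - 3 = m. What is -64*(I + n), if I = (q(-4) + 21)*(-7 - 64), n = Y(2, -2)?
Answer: 90560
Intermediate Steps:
q(m) = 3 + m
Y(x, U) = 3 - U
n = 5 (n = 3 - 1*(-2) = 3 + 2 = 5)
I = -1420 (I = ((3 - 4) + 21)*(-7 - 64) = (-1 + 21)*(-71) = 20*(-71) = -1420)
-64*(I + n) = -64*(-1420 + 5) = -64*(-1415) = 90560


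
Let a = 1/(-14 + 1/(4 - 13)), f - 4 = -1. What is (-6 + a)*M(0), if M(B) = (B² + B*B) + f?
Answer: -2313/127 ≈ -18.213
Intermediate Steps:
f = 3 (f = 4 - 1 = 3)
M(B) = 3 + 2*B² (M(B) = (B² + B*B) + 3 = (B² + B²) + 3 = 2*B² + 3 = 3 + 2*B²)
a = -9/127 (a = 1/(-14 + 1/(-9)) = 1/(-14 - ⅑) = 1/(-127/9) = -9/127 ≈ -0.070866)
(-6 + a)*M(0) = (-6 - 9/127)*(3 + 2*0²) = -771*(3 + 2*0)/127 = -771*(3 + 0)/127 = -771/127*3 = -2313/127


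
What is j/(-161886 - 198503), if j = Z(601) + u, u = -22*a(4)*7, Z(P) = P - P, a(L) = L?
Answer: 616/360389 ≈ 0.0017093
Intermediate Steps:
Z(P) = 0
u = -616 (u = -22*4*7 = -88*7 = -616)
j = -616 (j = 0 - 616 = -616)
j/(-161886 - 198503) = -616/(-161886 - 198503) = -616/(-360389) = -616*(-1/360389) = 616/360389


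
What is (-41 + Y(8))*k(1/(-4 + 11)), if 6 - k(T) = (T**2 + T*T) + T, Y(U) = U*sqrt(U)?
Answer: -11685/49 + 4560*sqrt(2)/49 ≈ -106.86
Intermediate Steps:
Y(U) = U**(3/2)
k(T) = 6 - T - 2*T**2 (k(T) = 6 - ((T**2 + T*T) + T) = 6 - ((T**2 + T**2) + T) = 6 - (2*T**2 + T) = 6 - (T + 2*T**2) = 6 + (-T - 2*T**2) = 6 - T - 2*T**2)
(-41 + Y(8))*k(1/(-4 + 11)) = (-41 + 8**(3/2))*(6 - 1/(-4 + 11) - 2/(-4 + 11)**2) = (-41 + 16*sqrt(2))*(6 - 1/7 - 2*(1/7)**2) = (-41 + 16*sqrt(2))*(6 - 1*1/7 - 2*(1/7)**2) = (-41 + 16*sqrt(2))*(6 - 1/7 - 2*1/49) = (-41 + 16*sqrt(2))*(6 - 1/7 - 2/49) = (-41 + 16*sqrt(2))*(285/49) = -11685/49 + 4560*sqrt(2)/49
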